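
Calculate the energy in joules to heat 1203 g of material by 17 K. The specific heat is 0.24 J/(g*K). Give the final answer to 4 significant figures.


Q = m * cp * dT
Q = 1203 * 0.24 * 17
Q = 4908 J


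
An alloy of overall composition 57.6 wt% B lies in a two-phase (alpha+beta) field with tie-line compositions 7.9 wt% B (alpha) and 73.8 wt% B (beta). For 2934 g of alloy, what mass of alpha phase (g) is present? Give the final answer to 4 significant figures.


f_alpha = (C_beta - C0) / (C_beta - C_alpha)
f_alpha = (73.8 - 57.6) / (73.8 - 7.9) = 0.245827
m_alpha = f_alpha * m_total = 0.245827 * 2934 = 721.3 g


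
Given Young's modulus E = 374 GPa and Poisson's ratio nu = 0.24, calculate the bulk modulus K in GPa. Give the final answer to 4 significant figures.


K = E / (3*(1-2*nu))
K = 374 / (3*(1-2*0.24))
K = 239.7 GPa


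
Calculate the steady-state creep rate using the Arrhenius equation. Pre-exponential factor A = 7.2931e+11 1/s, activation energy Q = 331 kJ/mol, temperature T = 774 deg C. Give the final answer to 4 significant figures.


rate = A * exp(-Q / (R*T))
T = 774 + 273.15 = 1047.15 K
rate = 7.2931e+11 * exp(-331e3 / (8.314 * 1047.15))
rate = 2.245e-05 1/s


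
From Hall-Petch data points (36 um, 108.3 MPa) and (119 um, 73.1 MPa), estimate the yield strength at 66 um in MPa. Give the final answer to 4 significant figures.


sigma_y = sigma0 + k / sqrt(d)
1/sqrt(d1) = 1/sqrt(3.6e-05) = 166.667;  1/sqrt(d2) = 91.6698
k = (sigma1 - sigma2) / (1/sqrt(d1) - 1/sqrt(d2)) = (108.3 - 73.1) / (166.667 - 91.6698) = 0.469353 MPa*m^0.5
sigma0 = sigma1 - k/sqrt(d1) = 108.3 - 0.469353*166.667 = 30.0745 MPa
sigma_y(d3) = 30.0745 + 0.469353 / sqrt(6.6e-05) = 87.85 MPa


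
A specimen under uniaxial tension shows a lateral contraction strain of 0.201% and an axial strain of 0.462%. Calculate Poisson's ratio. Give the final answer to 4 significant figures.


nu = -epsilon_lat / epsilon_axial
Lateral strain is contraction (negative), so using magnitudes:
nu = 0.201 / 0.462
nu = 0.4351


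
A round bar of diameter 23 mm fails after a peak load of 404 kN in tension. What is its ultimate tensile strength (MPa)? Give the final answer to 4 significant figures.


A0 = pi*(d/2)^2 = pi*(23/2)^2 = 415.476 mm^2
UTS = F_max / A0 = 404*1000 / 415.476
UTS = 972.4 MPa


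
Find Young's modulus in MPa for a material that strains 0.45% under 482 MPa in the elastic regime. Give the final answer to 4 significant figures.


E = sigma / epsilon
epsilon = 0.45% = 4.5e-03
E = 482 / 4.5e-03
E = 107100 MPa


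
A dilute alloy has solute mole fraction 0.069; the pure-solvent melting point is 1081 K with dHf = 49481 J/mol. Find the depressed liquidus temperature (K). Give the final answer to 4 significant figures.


dT = R*Tm^2*x / dHf
dT = 8.314 * 1081^2 * 0.069 / 49481
dT = 13.5479 K
T_new = 1081 - 13.5479 = 1067 K


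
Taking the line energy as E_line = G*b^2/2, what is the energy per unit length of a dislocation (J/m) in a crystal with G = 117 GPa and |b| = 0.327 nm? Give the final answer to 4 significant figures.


E = G*b^2/2
b = 0.327 nm = 3.27e-10 m
G = 117 GPa = 1.17e+11 Pa
E = 0.5 * 1.17e+11 * (3.27e-10)^2
E = 6.255e-09 J/m


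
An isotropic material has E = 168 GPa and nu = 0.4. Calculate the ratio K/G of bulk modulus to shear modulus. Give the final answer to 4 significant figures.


G = E / (2*(1+nu))
G = 168 / (2*(1+0.4)) = 60 GPa
K = E / (3*(1-2*nu))
K = 168 / (3*(1-2*0.4)) = 280 GPa
K/G = 280 / 60 = 4.667


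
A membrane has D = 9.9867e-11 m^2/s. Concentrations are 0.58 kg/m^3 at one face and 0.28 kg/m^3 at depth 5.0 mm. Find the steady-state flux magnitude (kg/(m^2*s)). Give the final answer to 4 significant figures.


J = -D * (dC/dx) = D * (C1 - C2) / dx
J = 9.9867e-11 * (0.58 - 0.28) / 5e-03
J = 5.992e-09 kg/(m^2*s)


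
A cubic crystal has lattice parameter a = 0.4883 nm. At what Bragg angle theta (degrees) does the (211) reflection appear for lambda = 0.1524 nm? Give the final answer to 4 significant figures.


d = a / sqrt(h^2+k^2+l^2)
d = 0.4883 / sqrt(6) = 0.199348 nm
lambda = 2*d*sin(theta)  =>  sin(theta) = lambda / (2*d)
sin(theta) = 0.1524 / (2 * 0.199348) = 0.382247
theta = 22.47 deg


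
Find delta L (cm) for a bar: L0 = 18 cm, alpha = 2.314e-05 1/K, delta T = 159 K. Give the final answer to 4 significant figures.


dL = L0 * alpha * dT
dL = 18 * 2.314e-05 * 159
dL = 0.06623 cm


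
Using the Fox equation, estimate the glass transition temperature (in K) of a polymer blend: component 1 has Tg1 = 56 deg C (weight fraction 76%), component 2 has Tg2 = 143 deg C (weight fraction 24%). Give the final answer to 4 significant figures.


1/Tg = w1/Tg1 + w2/Tg2 (in Kelvin)
Tg1 = 329.15 K, Tg2 = 416.15 K
1/Tg = 0.76/329.15 + 0.24/416.15
Tg = 346.5 K


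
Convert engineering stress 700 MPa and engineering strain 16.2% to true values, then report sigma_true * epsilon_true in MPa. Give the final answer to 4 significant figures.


sigma_true = sigma_eng * (1 + epsilon_eng)
sigma_true = 700 * (1 + 0.162) = 813.4 MPa
epsilon_true = ln(1 + epsilon_eng)
epsilon_true = ln(1 + 0.162) = 0.150143
sigma_true * epsilon_true = 813.4 * 0.150143 = 122.1 MPa


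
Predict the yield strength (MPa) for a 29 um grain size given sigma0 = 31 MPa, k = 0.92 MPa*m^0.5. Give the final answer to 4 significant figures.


sigma_y = sigma0 + k / sqrt(d)
d = 29 um = 2.9e-05 m
sigma_y = 31 + 0.92 / sqrt(2.9e-05)
sigma_y = 201.8 MPa


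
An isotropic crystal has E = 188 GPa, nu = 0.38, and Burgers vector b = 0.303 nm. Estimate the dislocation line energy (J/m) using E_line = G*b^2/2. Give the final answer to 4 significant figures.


Step 1: G = E / (2*(1+nu))
G = 188 / (2*(1+0.38)) = 68.1159 GPa = 6.81159e+10 Pa
Step 2: E_line = G*b^2/2
b = 0.303 nm = 3.03e-10 m
E_line = 0.5 * 6.81159e+10 * (3.03e-10)^2 = 3.127e-09 J/m


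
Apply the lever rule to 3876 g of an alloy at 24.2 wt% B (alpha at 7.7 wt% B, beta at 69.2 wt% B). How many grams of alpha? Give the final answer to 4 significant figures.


f_alpha = (C_beta - C0) / (C_beta - C_alpha)
f_alpha = (69.2 - 24.2) / (69.2 - 7.7) = 0.731707
m_alpha = f_alpha * m_total = 0.731707 * 3876 = 2836 g


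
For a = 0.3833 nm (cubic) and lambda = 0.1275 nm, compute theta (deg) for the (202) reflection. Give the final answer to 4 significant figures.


d = a / sqrt(h^2+k^2+l^2)
d = 0.3833 / sqrt(8) = 0.135517 nm
lambda = 2*d*sin(theta)  =>  sin(theta) = lambda / (2*d)
sin(theta) = 0.1275 / (2 * 0.135517) = 0.470421
theta = 28.06 deg


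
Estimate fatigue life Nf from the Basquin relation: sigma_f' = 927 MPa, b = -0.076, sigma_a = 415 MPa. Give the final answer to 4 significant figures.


sigma_a = sigma_f' * (2*Nf)^b
2*Nf = (sigma_a / sigma_f')^(1/b)
2*Nf = (415 / 927)^(1/-0.076)
2*Nf = 39131.1
Nf = 19570 cycles


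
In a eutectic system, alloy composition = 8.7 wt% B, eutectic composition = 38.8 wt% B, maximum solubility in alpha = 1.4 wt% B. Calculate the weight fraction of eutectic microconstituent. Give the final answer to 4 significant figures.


f_primary = (C_e - C0) / (C_e - C_alpha_max)
f_primary = (38.8 - 8.7) / (38.8 - 1.4)
f_primary = 0.804813
f_eutectic = 1 - 0.804813 = 0.1952


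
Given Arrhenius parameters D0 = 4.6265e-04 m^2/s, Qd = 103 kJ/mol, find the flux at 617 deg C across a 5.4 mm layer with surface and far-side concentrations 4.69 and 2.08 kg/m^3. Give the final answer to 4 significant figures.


Step 1: D = D0 * exp(-Qd/(R*T))
T = 617 + 273.15 = 890.15 K
D = 4.6265e-04 * exp(-103e3 / (8.314 * 890.15)) = 4.17754e-10 m^2/s
Step 2: J = D * (C1 - C2) / dx
J = 4.17754e-10 * (4.69 - 2.08) / 5.4e-03
J = 2.019e-07 kg/(m^2*s)


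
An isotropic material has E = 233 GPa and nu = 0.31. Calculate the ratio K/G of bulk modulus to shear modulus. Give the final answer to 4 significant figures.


G = E / (2*(1+nu))
G = 233 / (2*(1+0.31)) = 88.9313 GPa
K = E / (3*(1-2*nu))
K = 233 / (3*(1-2*0.31)) = 204.386 GPa
K/G = 204.386 / 88.9313 = 2.298


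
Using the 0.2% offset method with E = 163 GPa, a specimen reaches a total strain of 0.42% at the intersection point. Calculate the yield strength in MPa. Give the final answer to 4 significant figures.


Offset strain = 0.002
Elastic strain at yield = total_strain - offset = 4.2e-03 - 0.002 = 2.2e-03
sigma_y = E * elastic_strain = 163000 * 2.2e-03
sigma_y = 358.6 MPa


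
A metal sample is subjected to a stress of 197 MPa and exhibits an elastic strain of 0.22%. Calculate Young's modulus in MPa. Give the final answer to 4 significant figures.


E = sigma / epsilon
epsilon = 0.22% = 2.2e-03
E = 197 / 2.2e-03
E = 89550 MPa


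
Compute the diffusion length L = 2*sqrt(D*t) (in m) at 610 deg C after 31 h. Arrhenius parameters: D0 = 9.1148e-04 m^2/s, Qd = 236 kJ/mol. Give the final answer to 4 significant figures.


Step 1: D = D0 * exp(-Qd/(R*T))
T = 883.15 K
D = 9.1148e-04 * exp(-236e3 / (8.314 * 883.15)) = 1.00191e-17 m^2/s
Step 2: L = 2*sqrt(D*t)
t = 31 h = 111600 s
L = 2*sqrt(1.00191e-17 * 111600) = 2.115e-06 m


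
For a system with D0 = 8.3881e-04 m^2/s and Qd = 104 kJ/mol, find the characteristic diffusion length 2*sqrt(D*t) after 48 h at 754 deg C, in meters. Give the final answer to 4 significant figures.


Step 1: D = D0 * exp(-Qd/(R*T))
T = 1027.15 K
D = 8.3881e-04 * exp(-104e3 / (8.314 * 1027.15)) = 4.31183e-09 m^2/s
Step 2: L = 2*sqrt(D*t)
t = 48 h = 172800 s
L = 2*sqrt(4.31183e-09 * 172800) = 0.05459 m


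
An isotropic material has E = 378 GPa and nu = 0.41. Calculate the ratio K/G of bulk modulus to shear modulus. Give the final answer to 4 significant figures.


G = E / (2*(1+nu))
G = 378 / (2*(1+0.41)) = 134.043 GPa
K = E / (3*(1-2*nu))
K = 378 / (3*(1-2*0.41)) = 700 GPa
K/G = 700 / 134.043 = 5.222


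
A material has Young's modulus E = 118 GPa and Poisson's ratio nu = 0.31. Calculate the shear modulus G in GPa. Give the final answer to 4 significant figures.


G = E / (2*(1+nu))
G = 118 / (2*(1+0.31))
G = 45.04 GPa


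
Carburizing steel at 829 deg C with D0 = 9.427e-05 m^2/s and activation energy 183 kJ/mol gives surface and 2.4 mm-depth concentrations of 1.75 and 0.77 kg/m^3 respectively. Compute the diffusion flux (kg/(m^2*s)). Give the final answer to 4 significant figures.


Step 1: D = D0 * exp(-Qd/(R*T))
T = 829 + 273.15 = 1102.15 K
D = 9.427e-05 * exp(-183e3 / (8.314 * 1102.15)) = 2.00017e-13 m^2/s
Step 2: J = D * (C1 - C2) / dx
J = 2.00017e-13 * (1.75 - 0.77) / 2.4e-03
J = 8.167e-11 kg/(m^2*s)


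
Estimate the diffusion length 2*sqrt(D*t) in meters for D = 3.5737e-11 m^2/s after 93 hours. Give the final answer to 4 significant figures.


t = 93 hr = 334800 s
Diffusion length = 2*sqrt(D*t)
= 2*sqrt(3.5737e-11 * 334800)
= 6.918e-03 m


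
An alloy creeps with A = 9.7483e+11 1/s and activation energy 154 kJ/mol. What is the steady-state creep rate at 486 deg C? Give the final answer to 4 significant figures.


rate = A * exp(-Q / (R*T))
T = 486 + 273.15 = 759.15 K
rate = 9.7483e+11 * exp(-154e3 / (8.314 * 759.15))
rate = 24.68 1/s


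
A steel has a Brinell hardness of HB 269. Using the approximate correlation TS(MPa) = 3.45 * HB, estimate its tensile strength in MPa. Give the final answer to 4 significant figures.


TS (MPa) = 3.45 * HB
TS = 3.45 * 269
TS = 928.1 MPa


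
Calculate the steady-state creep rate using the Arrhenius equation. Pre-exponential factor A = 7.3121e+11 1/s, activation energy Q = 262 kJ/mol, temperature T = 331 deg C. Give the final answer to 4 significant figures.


rate = A * exp(-Q / (R*T))
T = 331 + 273.15 = 604.15 K
rate = 7.3121e+11 * exp(-262e3 / (8.314 * 604.15))
rate = 1.625e-11 1/s


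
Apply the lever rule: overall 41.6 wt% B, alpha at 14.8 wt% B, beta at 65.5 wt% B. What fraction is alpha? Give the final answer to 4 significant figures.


f_alpha = (C_beta - C0) / (C_beta - C_alpha)
f_alpha = (65.5 - 41.6) / (65.5 - 14.8)
f_alpha = 0.4714


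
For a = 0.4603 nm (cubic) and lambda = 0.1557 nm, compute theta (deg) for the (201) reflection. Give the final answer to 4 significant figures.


d = a / sqrt(h^2+k^2+l^2)
d = 0.4603 / sqrt(5) = 0.205852 nm
lambda = 2*d*sin(theta)  =>  sin(theta) = lambda / (2*d)
sin(theta) = 0.1557 / (2 * 0.205852) = 0.378184
theta = 22.22 deg


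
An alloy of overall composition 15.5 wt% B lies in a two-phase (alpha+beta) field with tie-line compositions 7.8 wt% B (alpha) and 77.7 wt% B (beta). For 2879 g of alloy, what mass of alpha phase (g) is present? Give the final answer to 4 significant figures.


f_alpha = (C_beta - C0) / (C_beta - C_alpha)
f_alpha = (77.7 - 15.5) / (77.7 - 7.8) = 0.889843
m_alpha = f_alpha * m_total = 0.889843 * 2879 = 2562 g


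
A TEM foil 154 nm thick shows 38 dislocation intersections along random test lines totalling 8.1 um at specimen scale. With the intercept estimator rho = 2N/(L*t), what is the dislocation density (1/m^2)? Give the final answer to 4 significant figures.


rho = 2N / (L * t)
L = 8.1 um = 8.1e-06 m, t = 154 nm = 1.54e-07 m
rho = 2 * 38 / (8.1e-06 * 1.54e-07)
rho = 6.093e+13 1/m^2


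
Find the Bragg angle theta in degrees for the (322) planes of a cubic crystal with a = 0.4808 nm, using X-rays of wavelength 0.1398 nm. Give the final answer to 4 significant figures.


d = a / sqrt(h^2+k^2+l^2)
d = 0.4808 / sqrt(17) = 0.116611 nm
lambda = 2*d*sin(theta)  =>  sin(theta) = lambda / (2*d)
sin(theta) = 0.1398 / (2 * 0.116611) = 0.599428
theta = 36.83 deg


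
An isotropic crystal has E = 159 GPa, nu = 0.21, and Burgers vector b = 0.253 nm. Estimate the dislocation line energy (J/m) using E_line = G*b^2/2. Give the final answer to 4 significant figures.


Step 1: G = E / (2*(1+nu))
G = 159 / (2*(1+0.21)) = 65.7025 GPa = 6.57025e+10 Pa
Step 2: E_line = G*b^2/2
b = 0.253 nm = 2.53e-10 m
E_line = 0.5 * 6.57025e+10 * (2.53e-10)^2 = 2.103e-09 J/m


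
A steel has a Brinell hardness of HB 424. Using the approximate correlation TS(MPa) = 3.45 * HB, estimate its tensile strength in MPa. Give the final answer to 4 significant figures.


TS (MPa) = 3.45 * HB
TS = 3.45 * 424
TS = 1463 MPa


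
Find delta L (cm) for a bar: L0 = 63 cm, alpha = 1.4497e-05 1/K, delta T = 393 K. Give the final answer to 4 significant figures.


dL = L0 * alpha * dT
dL = 63 * 1.4497e-05 * 393
dL = 0.3589 cm


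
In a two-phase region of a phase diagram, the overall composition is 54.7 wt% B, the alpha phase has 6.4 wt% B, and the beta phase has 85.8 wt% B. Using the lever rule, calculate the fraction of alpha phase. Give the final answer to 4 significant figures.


f_alpha = (C_beta - C0) / (C_beta - C_alpha)
f_alpha = (85.8 - 54.7) / (85.8 - 6.4)
f_alpha = 0.3917


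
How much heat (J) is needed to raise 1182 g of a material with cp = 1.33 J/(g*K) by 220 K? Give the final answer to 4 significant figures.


Q = m * cp * dT
Q = 1182 * 1.33 * 220
Q = 345900 J


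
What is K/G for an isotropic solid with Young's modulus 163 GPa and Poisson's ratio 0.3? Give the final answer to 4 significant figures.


G = E / (2*(1+nu))
G = 163 / (2*(1+0.3)) = 62.6923 GPa
K = E / (3*(1-2*nu))
K = 163 / (3*(1-2*0.3)) = 135.833 GPa
K/G = 135.833 / 62.6923 = 2.167


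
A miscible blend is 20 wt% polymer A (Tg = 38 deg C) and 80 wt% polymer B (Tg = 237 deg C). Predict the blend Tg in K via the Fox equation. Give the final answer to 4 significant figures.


1/Tg = w1/Tg1 + w2/Tg2 (in Kelvin)
Tg1 = 311.15 K, Tg2 = 510.15 K
1/Tg = 0.2/311.15 + 0.8/510.15
Tg = 452.3 K


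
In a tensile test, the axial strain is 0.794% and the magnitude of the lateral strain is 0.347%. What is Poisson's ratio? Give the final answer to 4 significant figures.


nu = -epsilon_lat / epsilon_axial
Lateral strain is contraction (negative), so using magnitudes:
nu = 0.347 / 0.794
nu = 0.437


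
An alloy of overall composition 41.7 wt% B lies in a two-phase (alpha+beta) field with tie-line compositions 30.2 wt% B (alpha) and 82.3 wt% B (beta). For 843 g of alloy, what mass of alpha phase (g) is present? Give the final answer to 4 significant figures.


f_alpha = (C_beta - C0) / (C_beta - C_alpha)
f_alpha = (82.3 - 41.7) / (82.3 - 30.2) = 0.779271
m_alpha = f_alpha * m_total = 0.779271 * 843 = 656.9 g


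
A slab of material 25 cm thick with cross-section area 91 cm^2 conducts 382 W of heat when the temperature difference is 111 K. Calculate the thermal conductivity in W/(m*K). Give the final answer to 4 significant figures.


k = Q*L / (A*dT)
L = 0.25 m, A = 9.1e-03 m^2
k = 382 * 0.25 / (9.1e-03 * 111)
k = 94.55 W/(m*K)


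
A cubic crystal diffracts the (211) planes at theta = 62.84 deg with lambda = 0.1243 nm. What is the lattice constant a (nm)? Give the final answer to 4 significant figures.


d = lambda / (2*sin(theta))
d = 0.1243 / (2*sin(62.84 deg))
d = 0.0698522 nm
a = d * sqrt(h^2+k^2+l^2) = 0.0698522 * sqrt(6)
a = 0.1711 nm


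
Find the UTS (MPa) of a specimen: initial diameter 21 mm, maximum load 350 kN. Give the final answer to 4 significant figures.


A0 = pi*(d/2)^2 = pi*(21/2)^2 = 346.361 mm^2
UTS = F_max / A0 = 350*1000 / 346.361
UTS = 1011 MPa


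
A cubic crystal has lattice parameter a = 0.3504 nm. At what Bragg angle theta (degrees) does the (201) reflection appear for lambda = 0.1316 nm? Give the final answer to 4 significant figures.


d = a / sqrt(h^2+k^2+l^2)
d = 0.3504 / sqrt(5) = 0.156704 nm
lambda = 2*d*sin(theta)  =>  sin(theta) = lambda / (2*d)
sin(theta) = 0.1316 / (2 * 0.156704) = 0.419901
theta = 24.83 deg


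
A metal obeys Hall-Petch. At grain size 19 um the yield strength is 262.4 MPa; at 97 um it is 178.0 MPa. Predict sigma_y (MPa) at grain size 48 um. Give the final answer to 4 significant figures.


sigma_y = sigma0 + k / sqrt(d)
1/sqrt(d1) = 1/sqrt(1.9e-05) = 229.416;  1/sqrt(d2) = 101.535
k = (sigma1 - sigma2) / (1/sqrt(d1) - 1/sqrt(d2)) = (262.4 - 178.0) / (229.416 - 101.535) = 0.659988 MPa*m^0.5
sigma0 = sigma1 - k/sqrt(d1) = 262.4 - 0.659988*229.416 = 110.988 MPa
sigma_y(d3) = 110.988 + 0.659988 / sqrt(4.8e-05) = 206.2 MPa


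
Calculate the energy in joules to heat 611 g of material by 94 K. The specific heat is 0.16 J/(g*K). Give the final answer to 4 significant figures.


Q = m * cp * dT
Q = 611 * 0.16 * 94
Q = 9189 J


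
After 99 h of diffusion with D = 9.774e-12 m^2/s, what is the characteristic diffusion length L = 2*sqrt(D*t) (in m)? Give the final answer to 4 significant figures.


t = 99 hr = 356400 s
Diffusion length = 2*sqrt(D*t)
= 2*sqrt(9.774e-12 * 356400)
= 3.733e-03 m


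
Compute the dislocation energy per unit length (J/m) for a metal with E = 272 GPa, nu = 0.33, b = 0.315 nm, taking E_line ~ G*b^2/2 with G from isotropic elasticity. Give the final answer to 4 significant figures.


Step 1: G = E / (2*(1+nu))
G = 272 / (2*(1+0.33)) = 102.256 GPa = 1.02256e+11 Pa
Step 2: E_line = G*b^2/2
b = 0.315 nm = 3.15e-10 m
E_line = 0.5 * 1.02256e+11 * (3.15e-10)^2 = 5.073e-09 J/m


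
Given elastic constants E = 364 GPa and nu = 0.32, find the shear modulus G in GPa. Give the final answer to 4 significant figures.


G = E / (2*(1+nu))
G = 364 / (2*(1+0.32))
G = 137.9 GPa


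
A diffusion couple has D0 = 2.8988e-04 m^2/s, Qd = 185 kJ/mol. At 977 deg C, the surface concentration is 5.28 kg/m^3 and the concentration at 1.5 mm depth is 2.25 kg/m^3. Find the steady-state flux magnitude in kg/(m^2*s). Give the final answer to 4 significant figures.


Step 1: D = D0 * exp(-Qd/(R*T))
T = 977 + 273.15 = 1250.15 K
D = 2.8988e-04 * exp(-185e3 / (8.314 * 1250.15)) = 5.39684e-12 m^2/s
Step 2: J = D * (C1 - C2) / dx
J = 5.39684e-12 * (5.28 - 2.25) / 1.5e-03
J = 1.09e-08 kg/(m^2*s)


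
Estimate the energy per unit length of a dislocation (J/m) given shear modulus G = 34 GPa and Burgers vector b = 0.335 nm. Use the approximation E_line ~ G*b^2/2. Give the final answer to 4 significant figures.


E = G*b^2/2
b = 0.335 nm = 3.35e-10 m
G = 34 GPa = 3.4e+10 Pa
E = 0.5 * 3.4e+10 * (3.35e-10)^2
E = 1.908e-09 J/m


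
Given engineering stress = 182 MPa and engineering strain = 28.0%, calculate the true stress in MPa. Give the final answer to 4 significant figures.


sigma_true = sigma_eng * (1 + epsilon_eng)
sigma_true = 182 * (1 + 0.28)
sigma_true = 233 MPa


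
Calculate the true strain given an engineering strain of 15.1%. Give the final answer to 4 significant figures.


epsilon_true = ln(1 + epsilon_eng)
epsilon_true = ln(1 + 0.151)
epsilon_true = 0.1406


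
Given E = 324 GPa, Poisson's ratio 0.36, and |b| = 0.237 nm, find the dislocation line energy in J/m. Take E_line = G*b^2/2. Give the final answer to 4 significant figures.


Step 1: G = E / (2*(1+nu))
G = 324 / (2*(1+0.36)) = 119.118 GPa = 1.19118e+11 Pa
Step 2: E_line = G*b^2/2
b = 0.237 nm = 2.37e-10 m
E_line = 0.5 * 1.19118e+11 * (2.37e-10)^2 = 3.345e-09 J/m


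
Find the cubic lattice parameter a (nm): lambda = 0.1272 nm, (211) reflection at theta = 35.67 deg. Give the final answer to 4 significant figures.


d = lambda / (2*sin(theta))
d = 0.1272 / (2*sin(35.67 deg))
d = 0.109069 nm
a = d * sqrt(h^2+k^2+l^2) = 0.109069 * sqrt(6)
a = 0.2672 nm


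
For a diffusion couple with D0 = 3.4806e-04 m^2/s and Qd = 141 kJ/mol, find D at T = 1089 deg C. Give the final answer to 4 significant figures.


D = D0 * exp(-Qd / (R*T))
T = 1362.15 K
D = 3.4806e-04 * exp(-141e3 / (8.314 * 1362.15))
D = 1.363e-09 m^2/s


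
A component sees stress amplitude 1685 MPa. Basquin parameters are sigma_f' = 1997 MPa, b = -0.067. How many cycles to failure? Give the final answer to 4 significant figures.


sigma_a = sigma_f' * (2*Nf)^b
2*Nf = (sigma_a / sigma_f')^(1/b)
2*Nf = (1685 / 1997)^(1/-0.067)
2*Nf = 12.6231
Nf = 6.312 cycles


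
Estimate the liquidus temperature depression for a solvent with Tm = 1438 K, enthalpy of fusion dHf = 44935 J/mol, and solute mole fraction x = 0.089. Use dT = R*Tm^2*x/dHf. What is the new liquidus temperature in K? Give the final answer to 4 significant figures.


dT = R*Tm^2*x / dHf
dT = 8.314 * 1438^2 * 0.089 / 44935
dT = 34.0512 K
T_new = 1438 - 34.0512 = 1404 K


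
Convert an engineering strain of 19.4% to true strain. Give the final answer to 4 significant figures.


epsilon_true = ln(1 + epsilon_eng)
epsilon_true = ln(1 + 0.194)
epsilon_true = 0.1773


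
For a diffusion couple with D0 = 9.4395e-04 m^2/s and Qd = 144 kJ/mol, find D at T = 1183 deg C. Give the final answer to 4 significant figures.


D = D0 * exp(-Qd / (R*T))
T = 1456.15 K
D = 9.4395e-04 * exp(-144e3 / (8.314 * 1456.15))
D = 6.445e-09 m^2/s


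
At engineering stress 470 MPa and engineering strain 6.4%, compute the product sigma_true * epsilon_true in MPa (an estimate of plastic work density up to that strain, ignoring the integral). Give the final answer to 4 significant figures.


sigma_true = sigma_eng * (1 + epsilon_eng)
sigma_true = 470 * (1 + 0.064) = 500.08 MPa
epsilon_true = ln(1 + epsilon_eng)
epsilon_true = ln(1 + 0.064) = 0.0620354
sigma_true * epsilon_true = 500.08 * 0.0620354 = 31.02 MPa


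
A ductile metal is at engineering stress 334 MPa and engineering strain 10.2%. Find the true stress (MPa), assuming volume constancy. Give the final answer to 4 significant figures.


sigma_true = sigma_eng * (1 + epsilon_eng)
sigma_true = 334 * (1 + 0.102)
sigma_true = 368.1 MPa


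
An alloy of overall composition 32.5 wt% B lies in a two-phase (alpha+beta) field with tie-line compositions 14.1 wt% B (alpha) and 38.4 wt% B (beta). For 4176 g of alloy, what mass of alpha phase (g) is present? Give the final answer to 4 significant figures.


f_alpha = (C_beta - C0) / (C_beta - C_alpha)
f_alpha = (38.4 - 32.5) / (38.4 - 14.1) = 0.242798
m_alpha = f_alpha * m_total = 0.242798 * 4176 = 1014 g


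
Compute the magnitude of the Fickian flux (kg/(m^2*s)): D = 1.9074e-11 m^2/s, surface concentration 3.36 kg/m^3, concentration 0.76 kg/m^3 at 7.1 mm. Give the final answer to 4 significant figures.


J = -D * (dC/dx) = D * (C1 - C2) / dx
J = 1.9074e-11 * (3.36 - 0.76) / 7.1e-03
J = 6.985e-09 kg/(m^2*s)


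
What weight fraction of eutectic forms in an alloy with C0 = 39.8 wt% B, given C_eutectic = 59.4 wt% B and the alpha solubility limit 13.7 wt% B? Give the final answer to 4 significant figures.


f_primary = (C_e - C0) / (C_e - C_alpha_max)
f_primary = (59.4 - 39.8) / (59.4 - 13.7)
f_primary = 0.428884
f_eutectic = 1 - 0.428884 = 0.5711


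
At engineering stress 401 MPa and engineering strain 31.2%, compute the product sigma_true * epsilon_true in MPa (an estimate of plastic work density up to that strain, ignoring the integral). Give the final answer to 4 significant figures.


sigma_true = sigma_eng * (1 + epsilon_eng)
sigma_true = 401 * (1 + 0.312) = 526.112 MPa
epsilon_true = ln(1 + epsilon_eng)
epsilon_true = ln(1 + 0.312) = 0.271553
sigma_true * epsilon_true = 526.112 * 0.271553 = 142.9 MPa


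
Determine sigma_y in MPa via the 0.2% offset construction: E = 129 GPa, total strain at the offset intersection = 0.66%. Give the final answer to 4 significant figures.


Offset strain = 0.002
Elastic strain at yield = total_strain - offset = 6.6e-03 - 0.002 = 4.6e-03
sigma_y = E * elastic_strain = 129000 * 4.6e-03
sigma_y = 593.4 MPa


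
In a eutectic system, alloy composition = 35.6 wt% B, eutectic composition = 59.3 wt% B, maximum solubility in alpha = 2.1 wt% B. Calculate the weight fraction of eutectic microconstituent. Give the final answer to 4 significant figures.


f_primary = (C_e - C0) / (C_e - C_alpha_max)
f_primary = (59.3 - 35.6) / (59.3 - 2.1)
f_primary = 0.414336
f_eutectic = 1 - 0.414336 = 0.5857


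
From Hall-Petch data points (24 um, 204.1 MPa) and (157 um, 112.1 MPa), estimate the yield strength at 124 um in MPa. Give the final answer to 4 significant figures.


sigma_y = sigma0 + k / sqrt(d)
1/sqrt(d1) = 1/sqrt(2.4e-05) = 204.124;  1/sqrt(d2) = 79.8087
k = (sigma1 - sigma2) / (1/sqrt(d1) - 1/sqrt(d2)) = (204.1 - 112.1) / (204.124 - 79.8087) = 0.740053 MPa*m^0.5
sigma0 = sigma1 - k/sqrt(d1) = 204.1 - 0.740053*204.124 = 53.0374 MPa
sigma_y(d3) = 53.0374 + 0.740053 / sqrt(1.24e-04) = 119.5 MPa


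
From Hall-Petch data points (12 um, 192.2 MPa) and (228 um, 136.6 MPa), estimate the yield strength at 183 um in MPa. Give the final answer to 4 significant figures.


sigma_y = sigma0 + k / sqrt(d)
1/sqrt(d1) = 1/sqrt(1.2e-05) = 288.675;  1/sqrt(d2) = 66.2266
k = (sigma1 - sigma2) / (1/sqrt(d1) - 1/sqrt(d2)) = (192.2 - 136.6) / (288.675 - 66.2266) = 0.249945 MPa*m^0.5
sigma0 = sigma1 - k/sqrt(d1) = 192.2 - 0.249945*288.675 = 120.047 MPa
sigma_y(d3) = 120.047 + 0.249945 / sqrt(1.83e-04) = 138.5 MPa


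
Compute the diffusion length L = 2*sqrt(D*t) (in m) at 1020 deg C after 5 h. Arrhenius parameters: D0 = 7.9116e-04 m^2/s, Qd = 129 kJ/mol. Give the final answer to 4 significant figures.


Step 1: D = D0 * exp(-Qd/(R*T))
T = 1293.15 K
D = 7.9116e-04 * exp(-129e3 / (8.314 * 1293.15)) = 4.86784e-09 m^2/s
Step 2: L = 2*sqrt(D*t)
t = 5 h = 18000 s
L = 2*sqrt(4.86784e-09 * 18000) = 0.01872 m


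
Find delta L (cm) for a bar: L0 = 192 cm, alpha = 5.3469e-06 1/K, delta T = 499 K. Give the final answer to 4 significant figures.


dL = L0 * alpha * dT
dL = 192 * 5.3469e-06 * 499
dL = 0.5123 cm


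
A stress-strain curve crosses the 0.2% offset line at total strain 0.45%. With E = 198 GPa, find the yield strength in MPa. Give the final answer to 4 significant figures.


Offset strain = 0.002
Elastic strain at yield = total_strain - offset = 4.5e-03 - 0.002 = 2.5e-03
sigma_y = E * elastic_strain = 198000 * 2.5e-03
sigma_y = 495 MPa


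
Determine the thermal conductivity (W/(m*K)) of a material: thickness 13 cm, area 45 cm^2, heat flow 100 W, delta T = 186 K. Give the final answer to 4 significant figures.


k = Q*L / (A*dT)
L = 0.13 m, A = 4.5e-03 m^2
k = 100 * 0.13 / (4.5e-03 * 186)
k = 15.53 W/(m*K)


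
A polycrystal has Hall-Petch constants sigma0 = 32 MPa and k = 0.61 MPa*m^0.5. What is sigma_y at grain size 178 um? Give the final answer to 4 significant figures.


sigma_y = sigma0 + k / sqrt(d)
d = 178 um = 1.78e-04 m
sigma_y = 32 + 0.61 / sqrt(1.78e-04)
sigma_y = 77.72 MPa


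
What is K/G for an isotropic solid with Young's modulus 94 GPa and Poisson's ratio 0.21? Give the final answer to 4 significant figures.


G = E / (2*(1+nu))
G = 94 / (2*(1+0.21)) = 38.843 GPa
K = E / (3*(1-2*nu))
K = 94 / (3*(1-2*0.21)) = 54.023 GPa
K/G = 54.023 / 38.843 = 1.391


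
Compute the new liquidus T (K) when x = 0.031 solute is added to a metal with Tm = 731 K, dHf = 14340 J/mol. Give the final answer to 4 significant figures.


dT = R*Tm^2*x / dHf
dT = 8.314 * 731^2 * 0.031 / 14340
dT = 9.60411 K
T_new = 731 - 9.60411 = 721.4 K


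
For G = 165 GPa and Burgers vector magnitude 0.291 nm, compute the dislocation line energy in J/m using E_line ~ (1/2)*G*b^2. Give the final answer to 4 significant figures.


E = G*b^2/2
b = 0.291 nm = 2.91e-10 m
G = 165 GPa = 1.65e+11 Pa
E = 0.5 * 1.65e+11 * (2.91e-10)^2
E = 6.986e-09 J/m


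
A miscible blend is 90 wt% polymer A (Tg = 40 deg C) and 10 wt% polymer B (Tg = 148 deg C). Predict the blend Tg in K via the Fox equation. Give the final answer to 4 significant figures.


1/Tg = w1/Tg1 + w2/Tg2 (in Kelvin)
Tg1 = 313.15 K, Tg2 = 421.15 K
1/Tg = 0.9/313.15 + 0.1/421.15
Tg = 321.4 K


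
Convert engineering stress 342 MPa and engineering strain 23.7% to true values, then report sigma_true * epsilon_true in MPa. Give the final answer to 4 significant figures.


sigma_true = sigma_eng * (1 + epsilon_eng)
sigma_true = 342 * (1 + 0.237) = 423.054 MPa
epsilon_true = ln(1 + epsilon_eng)
epsilon_true = ln(1 + 0.237) = 0.212689
sigma_true * epsilon_true = 423.054 * 0.212689 = 89.98 MPa


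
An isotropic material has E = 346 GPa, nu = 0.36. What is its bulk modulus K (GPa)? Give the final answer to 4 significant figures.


K = E / (3*(1-2*nu))
K = 346 / (3*(1-2*0.36))
K = 411.9 GPa


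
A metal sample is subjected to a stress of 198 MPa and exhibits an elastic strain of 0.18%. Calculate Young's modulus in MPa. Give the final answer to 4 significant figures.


E = sigma / epsilon
epsilon = 0.18% = 1.8e-03
E = 198 / 1.8e-03
E = 110000 MPa


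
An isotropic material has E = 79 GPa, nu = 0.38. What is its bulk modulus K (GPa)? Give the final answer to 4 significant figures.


K = E / (3*(1-2*nu))
K = 79 / (3*(1-2*0.38))
K = 109.7 GPa


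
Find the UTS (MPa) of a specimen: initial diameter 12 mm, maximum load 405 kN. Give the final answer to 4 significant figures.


A0 = pi*(d/2)^2 = pi*(12/2)^2 = 113.097 mm^2
UTS = F_max / A0 = 405*1000 / 113.097
UTS = 3581 MPa


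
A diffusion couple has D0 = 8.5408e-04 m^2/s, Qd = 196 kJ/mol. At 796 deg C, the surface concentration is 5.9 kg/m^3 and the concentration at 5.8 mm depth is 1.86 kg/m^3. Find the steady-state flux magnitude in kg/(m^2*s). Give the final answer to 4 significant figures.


Step 1: D = D0 * exp(-Qd/(R*T))
T = 796 + 273.15 = 1069.15 K
D = 8.5408e-04 * exp(-196e3 / (8.314 * 1069.15)) = 2.26637e-13 m^2/s
Step 2: J = D * (C1 - C2) / dx
J = 2.26637e-13 * (5.9 - 1.86) / 5.8e-03
J = 1.579e-10 kg/(m^2*s)


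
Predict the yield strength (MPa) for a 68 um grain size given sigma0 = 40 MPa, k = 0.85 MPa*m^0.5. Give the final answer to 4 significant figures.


sigma_y = sigma0 + k / sqrt(d)
d = 68 um = 6.8e-05 m
sigma_y = 40 + 0.85 / sqrt(6.8e-05)
sigma_y = 143.1 MPa


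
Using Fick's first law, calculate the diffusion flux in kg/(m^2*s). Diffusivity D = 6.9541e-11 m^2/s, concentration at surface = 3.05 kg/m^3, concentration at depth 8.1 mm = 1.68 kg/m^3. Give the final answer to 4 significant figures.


J = -D * (dC/dx) = D * (C1 - C2) / dx
J = 6.9541e-11 * (3.05 - 1.68) / 8.1e-03
J = 1.176e-08 kg/(m^2*s)


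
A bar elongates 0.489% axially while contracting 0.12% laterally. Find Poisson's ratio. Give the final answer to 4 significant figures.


nu = -epsilon_lat / epsilon_axial
Lateral strain is contraction (negative), so using magnitudes:
nu = 0.12 / 0.489
nu = 0.2454


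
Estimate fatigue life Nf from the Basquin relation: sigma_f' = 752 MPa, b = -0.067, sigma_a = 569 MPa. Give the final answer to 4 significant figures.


sigma_a = sigma_f' * (2*Nf)^b
2*Nf = (sigma_a / sigma_f')^(1/b)
2*Nf = (569 / 752)^(1/-0.067)
2*Nf = 64.2016
Nf = 32.1 cycles


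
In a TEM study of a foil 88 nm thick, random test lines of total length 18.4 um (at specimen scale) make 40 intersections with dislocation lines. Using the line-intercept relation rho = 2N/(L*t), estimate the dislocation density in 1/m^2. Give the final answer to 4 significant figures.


rho = 2N / (L * t)
L = 18.4 um = 1.84e-05 m, t = 88 nm = 8.8e-08 m
rho = 2 * 40 / (1.84e-05 * 8.8e-08)
rho = 4.941e+13 1/m^2


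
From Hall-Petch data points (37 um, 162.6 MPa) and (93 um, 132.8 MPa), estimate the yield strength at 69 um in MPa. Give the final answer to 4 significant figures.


sigma_y = sigma0 + k / sqrt(d)
1/sqrt(d1) = 1/sqrt(3.7e-05) = 164.399;  1/sqrt(d2) = 103.695
k = (sigma1 - sigma2) / (1/sqrt(d1) - 1/sqrt(d2)) = (162.6 - 132.8) / (164.399 - 103.695) = 0.490908 MPa*m^0.5
sigma0 = sigma1 - k/sqrt(d1) = 162.6 - 0.490908*164.399 = 81.8952 MPa
sigma_y(d3) = 81.8952 + 0.490908 / sqrt(6.9e-05) = 141 MPa


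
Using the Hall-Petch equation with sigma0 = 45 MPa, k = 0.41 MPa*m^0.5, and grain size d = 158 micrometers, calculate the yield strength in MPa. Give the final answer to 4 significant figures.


sigma_y = sigma0 + k / sqrt(d)
d = 158 um = 1.58e-04 m
sigma_y = 45 + 0.41 / sqrt(1.58e-04)
sigma_y = 77.62 MPa


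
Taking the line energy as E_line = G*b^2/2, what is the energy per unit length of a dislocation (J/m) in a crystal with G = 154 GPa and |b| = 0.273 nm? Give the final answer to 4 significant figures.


E = G*b^2/2
b = 0.273 nm = 2.73e-10 m
G = 154 GPa = 1.54e+11 Pa
E = 0.5 * 1.54e+11 * (2.73e-10)^2
E = 5.739e-09 J/m


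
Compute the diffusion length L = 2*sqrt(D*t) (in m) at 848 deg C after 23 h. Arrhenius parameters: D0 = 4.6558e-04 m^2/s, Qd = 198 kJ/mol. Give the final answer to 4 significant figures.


Step 1: D = D0 * exp(-Qd/(R*T))
T = 1121.15 K
D = 4.6558e-04 * exp(-198e3 / (8.314 * 1121.15)) = 2.77201e-13 m^2/s
Step 2: L = 2*sqrt(D*t)
t = 23 h = 82800 s
L = 2*sqrt(2.77201e-13 * 82800) = 3.03e-04 m


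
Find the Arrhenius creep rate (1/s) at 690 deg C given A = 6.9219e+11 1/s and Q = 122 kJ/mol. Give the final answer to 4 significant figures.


rate = A * exp(-Q / (R*T))
T = 690 + 273.15 = 963.15 K
rate = 6.9219e+11 * exp(-122e3 / (8.314 * 963.15))
rate = 167300 1/s


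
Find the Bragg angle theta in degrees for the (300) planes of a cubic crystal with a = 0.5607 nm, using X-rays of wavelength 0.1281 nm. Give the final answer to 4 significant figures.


d = a / sqrt(h^2+k^2+l^2)
d = 0.5607 / sqrt(9) = 0.1869 nm
lambda = 2*d*sin(theta)  =>  sin(theta) = lambda / (2*d)
sin(theta) = 0.1281 / (2 * 0.1869) = 0.342697
theta = 20.04 deg


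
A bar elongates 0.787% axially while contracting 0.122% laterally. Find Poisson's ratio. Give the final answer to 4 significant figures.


nu = -epsilon_lat / epsilon_axial
Lateral strain is contraction (negative), so using magnitudes:
nu = 0.122 / 0.787
nu = 0.155


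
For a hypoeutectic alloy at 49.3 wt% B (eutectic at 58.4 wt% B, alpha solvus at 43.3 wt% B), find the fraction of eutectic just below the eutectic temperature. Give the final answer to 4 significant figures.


f_primary = (C_e - C0) / (C_e - C_alpha_max)
f_primary = (58.4 - 49.3) / (58.4 - 43.3)
f_primary = 0.602649
f_eutectic = 1 - 0.602649 = 0.3974


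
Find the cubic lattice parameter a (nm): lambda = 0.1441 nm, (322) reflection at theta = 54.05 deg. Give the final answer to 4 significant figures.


d = lambda / (2*sin(theta))
d = 0.1441 / (2*sin(54.05 deg))
d = 0.0890023 nm
a = d * sqrt(h^2+k^2+l^2) = 0.0890023 * sqrt(17)
a = 0.367 nm


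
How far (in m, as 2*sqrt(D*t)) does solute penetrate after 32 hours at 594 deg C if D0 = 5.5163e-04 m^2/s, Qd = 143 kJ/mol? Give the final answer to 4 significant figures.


Step 1: D = D0 * exp(-Qd/(R*T))
T = 867.15 K
D = 5.5163e-04 * exp(-143e3 / (8.314 * 867.15)) = 1.34099e-12 m^2/s
Step 2: L = 2*sqrt(D*t)
t = 32 h = 115200 s
L = 2*sqrt(1.34099e-12 * 115200) = 7.861e-04 m


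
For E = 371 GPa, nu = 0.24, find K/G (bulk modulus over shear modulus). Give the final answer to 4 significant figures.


G = E / (2*(1+nu))
G = 371 / (2*(1+0.24)) = 149.597 GPa
K = E / (3*(1-2*nu))
K = 371 / (3*(1-2*0.24)) = 237.821 GPa
K/G = 237.821 / 149.597 = 1.59


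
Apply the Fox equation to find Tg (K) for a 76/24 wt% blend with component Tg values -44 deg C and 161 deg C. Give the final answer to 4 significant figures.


1/Tg = w1/Tg1 + w2/Tg2 (in Kelvin)
Tg1 = 229.15 K, Tg2 = 434.15 K
1/Tg = 0.76/229.15 + 0.24/434.15
Tg = 258.4 K


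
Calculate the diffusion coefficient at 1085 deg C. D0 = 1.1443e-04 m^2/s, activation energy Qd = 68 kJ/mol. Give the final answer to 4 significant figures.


D = D0 * exp(-Qd / (R*T))
T = 1358.15 K
D = 1.1443e-04 * exp(-68e3 / (8.314 * 1358.15))
D = 2.774e-07 m^2/s


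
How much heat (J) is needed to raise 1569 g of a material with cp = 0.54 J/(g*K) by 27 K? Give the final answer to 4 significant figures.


Q = m * cp * dT
Q = 1569 * 0.54 * 27
Q = 22880 J


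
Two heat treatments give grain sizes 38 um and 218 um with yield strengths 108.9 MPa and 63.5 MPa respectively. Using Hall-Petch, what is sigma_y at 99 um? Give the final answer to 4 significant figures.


sigma_y = sigma0 + k / sqrt(d)
1/sqrt(d1) = 1/sqrt(3.8e-05) = 162.221;  1/sqrt(d2) = 67.7285
k = (sigma1 - sigma2) / (1/sqrt(d1) - 1/sqrt(d2)) = (108.9 - 63.5) / (162.221 - 67.7285) = 0.48046 MPa*m^0.5
sigma0 = sigma1 - k/sqrt(d1) = 108.9 - 0.48046*162.221 = 30.9592 MPa
sigma_y(d3) = 30.9592 + 0.48046 / sqrt(9.9e-05) = 79.25 MPa


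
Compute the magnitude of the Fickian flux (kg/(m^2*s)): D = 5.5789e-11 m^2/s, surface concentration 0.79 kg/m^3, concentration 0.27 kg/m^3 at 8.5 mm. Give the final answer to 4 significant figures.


J = -D * (dC/dx) = D * (C1 - C2) / dx
J = 5.5789e-11 * (0.79 - 0.27) / 8.5e-03
J = 3.413e-09 kg/(m^2*s)


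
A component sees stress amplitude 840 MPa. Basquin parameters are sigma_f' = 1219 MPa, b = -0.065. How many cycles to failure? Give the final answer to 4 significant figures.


sigma_a = sigma_f' * (2*Nf)^b
2*Nf = (sigma_a / sigma_f')^(1/b)
2*Nf = (840 / 1219)^(1/-0.065)
2*Nf = 307.658
Nf = 153.8 cycles


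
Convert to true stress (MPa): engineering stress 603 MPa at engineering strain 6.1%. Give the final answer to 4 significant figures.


sigma_true = sigma_eng * (1 + epsilon_eng)
sigma_true = 603 * (1 + 0.061)
sigma_true = 639.8 MPa


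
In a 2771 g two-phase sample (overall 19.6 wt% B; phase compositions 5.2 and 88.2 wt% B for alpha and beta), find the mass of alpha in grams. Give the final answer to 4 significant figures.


f_alpha = (C_beta - C0) / (C_beta - C_alpha)
f_alpha = (88.2 - 19.6) / (88.2 - 5.2) = 0.826506
m_alpha = f_alpha * m_total = 0.826506 * 2771 = 2290 g


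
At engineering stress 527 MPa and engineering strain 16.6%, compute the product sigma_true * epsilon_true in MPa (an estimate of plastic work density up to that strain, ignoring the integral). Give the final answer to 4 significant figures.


sigma_true = sigma_eng * (1 + epsilon_eng)
sigma_true = 527 * (1 + 0.166) = 614.482 MPa
epsilon_true = ln(1 + epsilon_eng)
epsilon_true = ln(1 + 0.166) = 0.153579
sigma_true * epsilon_true = 614.482 * 0.153579 = 94.37 MPa


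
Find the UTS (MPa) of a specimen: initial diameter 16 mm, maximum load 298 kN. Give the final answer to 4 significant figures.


A0 = pi*(d/2)^2 = pi*(16/2)^2 = 201.062 mm^2
UTS = F_max / A0 = 298*1000 / 201.062
UTS = 1482 MPa


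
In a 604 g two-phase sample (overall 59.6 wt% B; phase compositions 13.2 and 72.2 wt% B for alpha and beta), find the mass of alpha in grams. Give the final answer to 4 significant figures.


f_alpha = (C_beta - C0) / (C_beta - C_alpha)
f_alpha = (72.2 - 59.6) / (72.2 - 13.2) = 0.213559
m_alpha = f_alpha * m_total = 0.213559 * 604 = 129 g
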